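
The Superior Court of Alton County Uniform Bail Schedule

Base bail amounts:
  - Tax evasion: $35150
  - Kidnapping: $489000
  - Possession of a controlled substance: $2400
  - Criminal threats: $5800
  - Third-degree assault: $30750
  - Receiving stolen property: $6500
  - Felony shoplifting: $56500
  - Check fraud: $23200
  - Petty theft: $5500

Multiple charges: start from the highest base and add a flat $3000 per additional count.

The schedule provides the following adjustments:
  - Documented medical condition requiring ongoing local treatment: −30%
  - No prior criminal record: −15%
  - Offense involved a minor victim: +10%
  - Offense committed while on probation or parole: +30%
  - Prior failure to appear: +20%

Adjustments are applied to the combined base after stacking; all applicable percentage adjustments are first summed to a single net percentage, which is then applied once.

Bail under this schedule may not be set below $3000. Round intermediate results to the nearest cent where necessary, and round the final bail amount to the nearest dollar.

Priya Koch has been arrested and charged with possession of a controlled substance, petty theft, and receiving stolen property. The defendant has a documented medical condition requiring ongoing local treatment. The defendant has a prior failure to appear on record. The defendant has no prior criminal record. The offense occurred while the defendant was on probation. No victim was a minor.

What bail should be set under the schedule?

$13125

Base amounts from the schedule: possession of a controlled substance $2400; petty theft $5500; receiving stolen property $6500.
Stacking rule: highest base plus $3000 per additional charge. Highest is receiving stolen property at $6500; 2 additional charges → +$6000. Combined base = $12500.
Net percentage adjustment: −30% −15% +30% +20% = +5%. $12500 × 1.05 = $13125.
$13125 is at or above the $3000 minimum.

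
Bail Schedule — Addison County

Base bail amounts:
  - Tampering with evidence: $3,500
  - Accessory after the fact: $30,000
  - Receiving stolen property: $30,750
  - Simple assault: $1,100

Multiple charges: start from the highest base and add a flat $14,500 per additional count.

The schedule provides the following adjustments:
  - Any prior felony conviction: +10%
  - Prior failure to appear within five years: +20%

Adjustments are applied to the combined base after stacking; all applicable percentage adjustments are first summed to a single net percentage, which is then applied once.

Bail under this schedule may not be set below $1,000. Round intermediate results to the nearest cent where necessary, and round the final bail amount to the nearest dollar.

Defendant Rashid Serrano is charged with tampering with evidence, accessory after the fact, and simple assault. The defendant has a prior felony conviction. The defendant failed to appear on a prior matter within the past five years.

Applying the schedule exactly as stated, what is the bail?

Base amounts from the schedule: tampering with evidence $3,500; accessory after the fact $30,000; simple assault $1,100.
Stacking rule: highest base plus $14,500 per additional charge. Highest is accessory after the fact at $30,000; 2 additional charges → +$29,000. Combined base = $59,000.
Net percentage adjustment: +10% +20% = +30%. $59,000 × 1.3 = $76,700.
$76,700 is at or above the $1,000 minimum.

$76,700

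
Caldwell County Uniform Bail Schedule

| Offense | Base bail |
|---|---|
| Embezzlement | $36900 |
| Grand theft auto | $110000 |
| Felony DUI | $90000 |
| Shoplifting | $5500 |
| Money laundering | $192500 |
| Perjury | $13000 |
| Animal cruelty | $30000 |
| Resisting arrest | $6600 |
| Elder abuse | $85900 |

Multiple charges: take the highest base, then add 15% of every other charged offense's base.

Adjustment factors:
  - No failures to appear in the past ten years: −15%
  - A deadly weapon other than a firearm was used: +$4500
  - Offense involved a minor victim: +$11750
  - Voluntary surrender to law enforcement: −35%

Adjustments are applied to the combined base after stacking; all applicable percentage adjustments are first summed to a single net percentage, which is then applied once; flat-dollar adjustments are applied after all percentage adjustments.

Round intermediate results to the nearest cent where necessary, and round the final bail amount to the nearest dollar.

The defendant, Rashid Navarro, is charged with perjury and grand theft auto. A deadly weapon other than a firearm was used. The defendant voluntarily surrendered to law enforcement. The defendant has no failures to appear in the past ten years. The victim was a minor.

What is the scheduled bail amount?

Base amounts from the schedule: perjury $13000; grand theft auto $110000.
Stacking rule: highest base plus 15% of each additional charge. Highest is grand theft auto at $110000. Additional: $13000 × 15% = $1950. Combined base = $110000 + $1950 = $111950.
Net percentage adjustment: −15% −35% = −50%. $111950 × 0.5 = $55975.
A deadly weapon other than a firearm was used (+$4500 flat): $55975 + $4500 = $60475.
Offense involved a minor victim (+$11750 flat): $60475 + $11750 = $72225.

$72225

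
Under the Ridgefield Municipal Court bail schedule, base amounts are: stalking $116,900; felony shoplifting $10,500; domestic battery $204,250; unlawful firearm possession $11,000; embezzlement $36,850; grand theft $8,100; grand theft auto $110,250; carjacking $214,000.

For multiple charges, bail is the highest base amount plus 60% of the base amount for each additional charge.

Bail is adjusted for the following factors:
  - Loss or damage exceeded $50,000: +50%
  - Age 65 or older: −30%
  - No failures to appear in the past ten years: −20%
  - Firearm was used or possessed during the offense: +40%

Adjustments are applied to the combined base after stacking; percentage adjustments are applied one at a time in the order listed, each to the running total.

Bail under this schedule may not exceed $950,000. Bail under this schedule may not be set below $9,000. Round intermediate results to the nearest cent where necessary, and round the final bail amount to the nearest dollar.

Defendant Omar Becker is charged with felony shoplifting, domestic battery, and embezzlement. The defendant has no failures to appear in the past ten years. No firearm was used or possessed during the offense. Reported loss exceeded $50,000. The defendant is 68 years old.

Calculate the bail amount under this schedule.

Base amounts from the schedule: felony shoplifting $10,500; domestic battery $204,250; embezzlement $36,850.
Stacking rule: highest base plus 60% of each additional charge. Highest is domestic battery at $204,250. Additional: $10,500 × 60% = $6,300; $36,850 × 60% = $22,110. Combined base = $204,250 + $28,410 = $232,660.
Loss or damage exceeded $50,000 (+50%): $232,660 × 1.5 = $348,990.
Age 65 or older (−30%): $348,990 × 0.7 = $244,293.
No failures to appear in the past ten years (−20%): $244,293 × 0.8 = $195,434.40.
$195,434.40 is within the $950,000 maximum.
$195,434.40 is at or above the $9,000 minimum.
Rounded to the nearest dollar: $195,434.

$195,434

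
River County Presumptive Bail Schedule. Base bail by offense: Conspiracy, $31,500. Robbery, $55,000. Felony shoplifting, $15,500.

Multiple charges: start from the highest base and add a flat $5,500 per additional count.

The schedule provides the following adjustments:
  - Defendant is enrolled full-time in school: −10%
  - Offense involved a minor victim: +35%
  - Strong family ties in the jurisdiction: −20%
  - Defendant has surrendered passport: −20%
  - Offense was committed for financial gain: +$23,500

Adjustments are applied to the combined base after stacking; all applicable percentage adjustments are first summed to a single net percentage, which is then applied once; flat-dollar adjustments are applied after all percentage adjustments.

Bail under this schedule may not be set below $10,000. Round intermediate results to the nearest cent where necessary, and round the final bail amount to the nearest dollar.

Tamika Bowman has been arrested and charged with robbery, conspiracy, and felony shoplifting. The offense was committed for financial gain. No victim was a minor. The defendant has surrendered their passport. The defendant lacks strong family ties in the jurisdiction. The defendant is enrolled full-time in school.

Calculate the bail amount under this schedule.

$69,700

Base amounts from the schedule: robbery $55,000; conspiracy $31,500; felony shoplifting $15,500.
Stacking rule: highest base plus $5,500 per additional charge. Highest is robbery at $55,000; 2 additional charges → +$11,000. Combined base = $66,000.
Net percentage adjustment: −10% −20% = −30%. $66,000 × 0.7 = $46,200.
Offense was committed for financial gain (+$23,500 flat): $46,200 + $23,500 = $69,700.
$69,700 is at or above the $10,000 minimum.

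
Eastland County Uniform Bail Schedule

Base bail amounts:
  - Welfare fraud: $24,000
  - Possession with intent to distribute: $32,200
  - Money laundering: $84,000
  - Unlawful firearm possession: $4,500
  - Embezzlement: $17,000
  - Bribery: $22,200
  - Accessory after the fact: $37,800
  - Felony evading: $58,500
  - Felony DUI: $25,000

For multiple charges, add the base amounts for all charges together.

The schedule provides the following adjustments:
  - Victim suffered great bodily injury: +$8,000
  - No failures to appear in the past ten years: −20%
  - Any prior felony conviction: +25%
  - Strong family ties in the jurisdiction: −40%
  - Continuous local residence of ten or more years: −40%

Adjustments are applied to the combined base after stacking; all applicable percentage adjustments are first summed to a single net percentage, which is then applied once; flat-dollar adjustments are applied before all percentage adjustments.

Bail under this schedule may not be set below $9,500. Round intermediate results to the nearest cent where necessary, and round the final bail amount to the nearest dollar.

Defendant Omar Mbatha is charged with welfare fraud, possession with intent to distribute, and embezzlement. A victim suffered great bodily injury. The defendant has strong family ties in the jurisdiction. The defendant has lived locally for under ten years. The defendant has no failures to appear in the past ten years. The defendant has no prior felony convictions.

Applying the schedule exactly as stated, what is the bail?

Base amounts from the schedule: welfare fraud $24,000; possession with intent to distribute $32,200; embezzlement $17,000.
Stacking rule: sum of all bases. $24,000 + $32,200 + $17,000 = $73,200.
Victim suffered great bodily injury (+$8,000 flat): $73,200 + $8,000 = $81,200.
Net percentage adjustment: −20% −40% = −60%. $81,200 × 0.4 = $32,480.
$32,480 is at or above the $9,500 minimum.

$32,480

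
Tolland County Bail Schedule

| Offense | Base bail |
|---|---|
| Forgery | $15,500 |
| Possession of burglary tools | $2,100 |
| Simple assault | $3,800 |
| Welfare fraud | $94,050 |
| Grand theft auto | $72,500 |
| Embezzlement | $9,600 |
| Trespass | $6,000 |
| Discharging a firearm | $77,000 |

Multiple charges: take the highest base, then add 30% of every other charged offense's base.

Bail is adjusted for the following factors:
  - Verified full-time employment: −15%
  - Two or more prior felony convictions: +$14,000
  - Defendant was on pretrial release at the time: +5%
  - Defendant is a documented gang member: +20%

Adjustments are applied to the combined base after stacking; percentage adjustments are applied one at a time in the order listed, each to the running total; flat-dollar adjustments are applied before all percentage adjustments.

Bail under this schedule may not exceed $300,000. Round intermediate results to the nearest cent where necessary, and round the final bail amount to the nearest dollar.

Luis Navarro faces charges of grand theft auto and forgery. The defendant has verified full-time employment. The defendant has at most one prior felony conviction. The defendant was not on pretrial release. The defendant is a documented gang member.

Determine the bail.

$78,693

Base amounts from the schedule: grand theft auto $72,500; forgery $15,500.
Stacking rule: highest base plus 30% of each additional charge. Highest is grand theft auto at $72,500. Additional: $15,500 × 30% = $4,650. Combined base = $72,500 + $4,650 = $77,150.
Verified full-time employment (−15%): $77,150 × 0.85 = $65,577.50.
Defendant is a documented gang member (+20%): $65,577.50 × 1.2 = $78,693.
$78,693 is within the $300,000 maximum.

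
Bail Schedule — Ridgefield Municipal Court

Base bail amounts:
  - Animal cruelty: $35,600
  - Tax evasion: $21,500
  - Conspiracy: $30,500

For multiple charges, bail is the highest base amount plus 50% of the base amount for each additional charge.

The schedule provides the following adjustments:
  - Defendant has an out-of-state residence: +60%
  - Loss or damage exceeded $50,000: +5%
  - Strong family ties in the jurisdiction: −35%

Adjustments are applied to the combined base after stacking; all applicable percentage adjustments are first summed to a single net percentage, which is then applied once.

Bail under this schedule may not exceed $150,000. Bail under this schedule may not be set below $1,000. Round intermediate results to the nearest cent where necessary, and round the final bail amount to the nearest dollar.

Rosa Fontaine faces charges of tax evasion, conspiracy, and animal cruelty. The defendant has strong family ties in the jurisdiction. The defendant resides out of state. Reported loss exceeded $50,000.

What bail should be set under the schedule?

Base amounts from the schedule: tax evasion $21,500; conspiracy $30,500; animal cruelty $35,600.
Stacking rule: highest base plus 50% of each additional charge. Highest is animal cruelty at $35,600. Additional: $21,500 × 50% = $10,750; $30,500 × 50% = $15,250. Combined base = $35,600 + $26,000 = $61,600.
Net percentage adjustment: +60% +5% −35% = +30%. $61,600 × 1.3 = $80,080.
$80,080 is within the $150,000 maximum.
$80,080 is at or above the $1,000 minimum.

$80,080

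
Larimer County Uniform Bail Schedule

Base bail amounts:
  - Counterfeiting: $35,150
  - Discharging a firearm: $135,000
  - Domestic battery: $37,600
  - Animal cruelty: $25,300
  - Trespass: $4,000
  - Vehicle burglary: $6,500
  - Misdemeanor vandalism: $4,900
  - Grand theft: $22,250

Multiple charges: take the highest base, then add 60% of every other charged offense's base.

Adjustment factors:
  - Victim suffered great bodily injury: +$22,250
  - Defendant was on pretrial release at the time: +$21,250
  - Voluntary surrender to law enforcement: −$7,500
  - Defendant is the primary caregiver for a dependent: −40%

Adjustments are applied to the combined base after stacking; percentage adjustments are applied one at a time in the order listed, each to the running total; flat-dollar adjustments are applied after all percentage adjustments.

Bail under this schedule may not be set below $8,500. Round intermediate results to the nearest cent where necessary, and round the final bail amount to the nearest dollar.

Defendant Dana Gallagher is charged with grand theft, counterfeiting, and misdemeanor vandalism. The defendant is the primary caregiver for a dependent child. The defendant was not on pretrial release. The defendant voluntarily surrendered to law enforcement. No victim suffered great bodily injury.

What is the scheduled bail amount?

Base amounts from the schedule: grand theft $22,250; counterfeiting $35,150; misdemeanor vandalism $4,900.
Stacking rule: highest base plus 60% of each additional charge. Highest is counterfeiting at $35,150. Additional: $22,250 × 60% = $13,350; $4,900 × 60% = $2,940. Combined base = $35,150 + $16,290 = $51,440.
Defendant is the primary caregiver for a dependent (−40%): $51,440 × 0.6 = $30,864.
Voluntary surrender to law enforcement (−$7,500 flat): $30,864 − $7,500 = $23,364.
$23,364 is at or above the $8,500 minimum.

$23,364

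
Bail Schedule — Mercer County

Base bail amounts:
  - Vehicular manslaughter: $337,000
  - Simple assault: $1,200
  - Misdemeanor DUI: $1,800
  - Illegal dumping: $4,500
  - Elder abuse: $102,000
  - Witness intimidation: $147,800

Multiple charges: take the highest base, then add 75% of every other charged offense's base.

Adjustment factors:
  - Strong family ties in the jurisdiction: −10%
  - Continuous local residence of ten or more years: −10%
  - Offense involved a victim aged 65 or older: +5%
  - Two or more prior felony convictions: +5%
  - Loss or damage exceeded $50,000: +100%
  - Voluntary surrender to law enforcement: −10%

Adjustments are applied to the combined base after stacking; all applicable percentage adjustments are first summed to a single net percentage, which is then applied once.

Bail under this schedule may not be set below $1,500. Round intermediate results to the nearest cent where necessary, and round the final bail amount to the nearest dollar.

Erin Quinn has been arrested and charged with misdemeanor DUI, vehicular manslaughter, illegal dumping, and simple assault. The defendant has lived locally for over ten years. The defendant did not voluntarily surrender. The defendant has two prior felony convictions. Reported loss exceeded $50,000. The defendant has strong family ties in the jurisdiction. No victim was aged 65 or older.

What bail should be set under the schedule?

Base amounts from the schedule: misdemeanor DUI $1,800; vehicular manslaughter $337,000; illegal dumping $4,500; simple assault $1,200.
Stacking rule: highest base plus 75% of each additional charge. Highest is vehicular manslaughter at $337,000. Additional: $1,800 × 75% = $1,350; $4,500 × 75% = $3,375; $1,200 × 75% = $900. Combined base = $337,000 + $5,625 = $342,625.
Net percentage adjustment: −10% −10% +5% +100% = +85%. $342,625 × 1.85 = $633,856.25.
$633,856.25 is at or above the $1,500 minimum.
Rounded to the nearest dollar: $633,856.

$633,856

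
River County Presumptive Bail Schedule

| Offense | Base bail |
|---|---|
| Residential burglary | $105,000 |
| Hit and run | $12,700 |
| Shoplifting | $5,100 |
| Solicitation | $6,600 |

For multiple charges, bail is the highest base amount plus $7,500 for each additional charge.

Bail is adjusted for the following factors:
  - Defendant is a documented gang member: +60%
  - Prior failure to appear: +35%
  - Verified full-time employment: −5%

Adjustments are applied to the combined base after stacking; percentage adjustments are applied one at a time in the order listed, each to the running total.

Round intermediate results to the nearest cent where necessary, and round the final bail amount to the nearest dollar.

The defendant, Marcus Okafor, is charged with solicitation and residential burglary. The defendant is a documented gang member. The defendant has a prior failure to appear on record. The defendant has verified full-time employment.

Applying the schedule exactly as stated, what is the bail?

$230,850

Base amounts from the schedule: solicitation $6,600; residential burglary $105,000.
Stacking rule: highest base plus $7,500 per additional charge. Highest is residential burglary at $105,000; 1 additional charge → +$7,500. Combined base = $112,500.
Defendant is a documented gang member (+60%): $112,500 × 1.6 = $180,000.
Prior failure to appear (+35%): $180,000 × 1.35 = $243,000.
Verified full-time employment (−5%): $243,000 × 0.95 = $230,850.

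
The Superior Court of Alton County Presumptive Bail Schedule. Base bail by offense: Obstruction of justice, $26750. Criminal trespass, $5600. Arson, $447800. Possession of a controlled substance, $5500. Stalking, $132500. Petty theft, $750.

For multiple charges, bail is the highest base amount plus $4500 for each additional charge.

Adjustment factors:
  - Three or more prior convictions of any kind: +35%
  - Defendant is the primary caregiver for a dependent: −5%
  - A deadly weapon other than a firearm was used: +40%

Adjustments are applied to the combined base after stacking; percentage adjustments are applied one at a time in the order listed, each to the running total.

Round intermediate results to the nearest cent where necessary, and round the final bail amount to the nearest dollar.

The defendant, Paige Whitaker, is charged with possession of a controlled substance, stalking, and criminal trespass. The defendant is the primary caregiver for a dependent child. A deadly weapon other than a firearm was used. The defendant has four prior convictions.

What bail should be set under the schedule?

Base amounts from the schedule: possession of a controlled substance $5500; stalking $132500; criminal trespass $5600.
Stacking rule: highest base plus $4500 per additional charge. Highest is stalking at $132500; 2 additional charges → +$9000. Combined base = $141500.
Three or more prior convictions of any kind (+35%): $141500 × 1.35 = $191025.
Defendant is the primary caregiver for a dependent (−5%): $191025 × 0.95 = $181473.75.
A deadly weapon other than a firearm was used (+40%): $181473.75 × 1.4 = $254063.25.
Rounded to the nearest dollar: $254063.

$254063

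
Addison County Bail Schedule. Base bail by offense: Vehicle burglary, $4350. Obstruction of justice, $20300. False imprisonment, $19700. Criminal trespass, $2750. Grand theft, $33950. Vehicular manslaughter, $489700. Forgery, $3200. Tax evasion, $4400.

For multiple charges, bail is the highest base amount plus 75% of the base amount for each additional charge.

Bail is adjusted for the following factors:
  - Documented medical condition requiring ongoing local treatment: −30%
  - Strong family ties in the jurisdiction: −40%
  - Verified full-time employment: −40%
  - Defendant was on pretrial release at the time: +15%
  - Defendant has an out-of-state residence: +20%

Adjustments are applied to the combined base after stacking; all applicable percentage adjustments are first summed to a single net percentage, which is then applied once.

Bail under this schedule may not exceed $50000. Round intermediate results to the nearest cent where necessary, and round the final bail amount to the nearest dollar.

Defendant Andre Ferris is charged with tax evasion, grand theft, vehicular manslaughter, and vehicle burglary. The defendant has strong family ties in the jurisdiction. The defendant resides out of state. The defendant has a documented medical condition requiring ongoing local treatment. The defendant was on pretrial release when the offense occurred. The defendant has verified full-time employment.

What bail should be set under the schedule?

Base amounts from the schedule: tax evasion $4400; grand theft $33950; vehicular manslaughter $489700; vehicle burglary $4350.
Stacking rule: highest base plus 75% of each additional charge. Highest is vehicular manslaughter at $489700. Additional: $4400 × 75% = $3300; $33950 × 75% = $25462.50; $4350 × 75% = $3262.50. Combined base = $489700 + $32025 = $521725.
Net percentage adjustment: −30% −40% −40% +15% +20% = −75%. $521725 × 0.25 = $130431.25.
Result $130431.25 exceeds the maximum of $50000; bail is capped at $50000.

$50000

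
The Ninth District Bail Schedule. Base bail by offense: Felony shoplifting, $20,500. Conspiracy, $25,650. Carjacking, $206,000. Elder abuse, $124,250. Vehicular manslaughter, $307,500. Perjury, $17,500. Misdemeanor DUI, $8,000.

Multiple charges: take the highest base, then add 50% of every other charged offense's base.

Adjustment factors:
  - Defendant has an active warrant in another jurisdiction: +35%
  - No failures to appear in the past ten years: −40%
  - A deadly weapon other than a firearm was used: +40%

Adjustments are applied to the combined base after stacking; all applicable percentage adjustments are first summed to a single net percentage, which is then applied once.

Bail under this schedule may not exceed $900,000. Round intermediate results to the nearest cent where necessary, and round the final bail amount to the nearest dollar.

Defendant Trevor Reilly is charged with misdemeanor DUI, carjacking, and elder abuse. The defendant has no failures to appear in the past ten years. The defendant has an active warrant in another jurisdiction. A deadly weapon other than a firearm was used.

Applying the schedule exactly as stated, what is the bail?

$367,369

Base amounts from the schedule: misdemeanor DUI $8,000; carjacking $206,000; elder abuse $124,250.
Stacking rule: highest base plus 50% of each additional charge. Highest is carjacking at $206,000. Additional: $8,000 × 50% = $4,000; $124,250 × 50% = $62,125. Combined base = $206,000 + $66,125 = $272,125.
Net percentage adjustment: +35% −40% +40% = +35%. $272,125 × 1.35 = $367,368.75.
$367,368.75 is within the $900,000 maximum.
Rounded to the nearest dollar: $367,369.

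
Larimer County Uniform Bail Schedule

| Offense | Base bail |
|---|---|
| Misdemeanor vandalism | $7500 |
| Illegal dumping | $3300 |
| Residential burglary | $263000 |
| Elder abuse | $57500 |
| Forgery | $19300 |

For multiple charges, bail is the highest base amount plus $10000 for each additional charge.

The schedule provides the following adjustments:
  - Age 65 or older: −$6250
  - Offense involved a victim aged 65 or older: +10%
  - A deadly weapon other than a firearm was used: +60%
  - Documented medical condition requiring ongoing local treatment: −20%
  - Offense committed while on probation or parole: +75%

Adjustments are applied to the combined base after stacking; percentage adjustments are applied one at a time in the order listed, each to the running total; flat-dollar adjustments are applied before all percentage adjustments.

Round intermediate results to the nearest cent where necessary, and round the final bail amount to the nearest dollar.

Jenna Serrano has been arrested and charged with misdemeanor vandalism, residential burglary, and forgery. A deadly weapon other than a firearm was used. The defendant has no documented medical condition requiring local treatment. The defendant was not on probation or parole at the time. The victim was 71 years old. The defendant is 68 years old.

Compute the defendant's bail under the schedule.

Base amounts from the schedule: misdemeanor vandalism $7500; residential burglary $263000; forgery $19300.
Stacking rule: highest base plus $10000 per additional charge. Highest is residential burglary at $263000; 2 additional charges → +$20000. Combined base = $283000.
Age 65 or older (−$6250 flat): $283000 − $6250 = $276750.
Offense involved a victim aged 65 or older (+10%): $276750 × 1.1 = $304425.
A deadly weapon other than a firearm was used (+60%): $304425 × 1.6 = $487080.

$487080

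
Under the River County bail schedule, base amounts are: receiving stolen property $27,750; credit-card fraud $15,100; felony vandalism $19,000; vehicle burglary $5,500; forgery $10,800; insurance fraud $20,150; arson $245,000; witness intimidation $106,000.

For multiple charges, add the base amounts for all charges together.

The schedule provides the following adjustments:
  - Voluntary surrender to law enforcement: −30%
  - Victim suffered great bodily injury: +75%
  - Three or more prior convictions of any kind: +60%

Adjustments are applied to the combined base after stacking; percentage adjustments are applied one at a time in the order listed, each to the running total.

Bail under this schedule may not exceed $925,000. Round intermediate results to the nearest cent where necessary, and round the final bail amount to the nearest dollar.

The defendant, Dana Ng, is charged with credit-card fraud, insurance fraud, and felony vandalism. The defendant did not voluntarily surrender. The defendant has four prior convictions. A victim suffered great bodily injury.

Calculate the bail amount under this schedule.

$151,900

Base amounts from the schedule: credit-card fraud $15,100; insurance fraud $20,150; felony vandalism $19,000.
Stacking rule: sum of all bases. $15,100 + $20,150 + $19,000 = $54,250.
Victim suffered great bodily injury (+75%): $54,250 × 1.75 = $94,937.50.
Three or more prior convictions of any kind (+60%): $94,937.50 × 1.6 = $151,900.
$151,900 is within the $925,000 maximum.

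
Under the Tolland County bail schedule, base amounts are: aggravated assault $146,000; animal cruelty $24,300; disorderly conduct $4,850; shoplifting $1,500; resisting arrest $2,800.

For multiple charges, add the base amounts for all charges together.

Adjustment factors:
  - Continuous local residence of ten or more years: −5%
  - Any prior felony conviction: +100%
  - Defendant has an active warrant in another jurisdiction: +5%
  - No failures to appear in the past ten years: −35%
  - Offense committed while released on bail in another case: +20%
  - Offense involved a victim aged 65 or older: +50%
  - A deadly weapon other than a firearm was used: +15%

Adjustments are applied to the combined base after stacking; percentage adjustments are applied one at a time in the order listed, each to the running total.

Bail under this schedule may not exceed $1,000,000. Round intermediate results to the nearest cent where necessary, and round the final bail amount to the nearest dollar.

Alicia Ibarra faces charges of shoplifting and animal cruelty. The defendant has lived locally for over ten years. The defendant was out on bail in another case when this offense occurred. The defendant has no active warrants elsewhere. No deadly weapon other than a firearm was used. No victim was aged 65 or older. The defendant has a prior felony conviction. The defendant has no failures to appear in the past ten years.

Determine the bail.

$38,236

Base amounts from the schedule: shoplifting $1,500; animal cruelty $24,300.
Stacking rule: sum of all bases. $1,500 + $24,300 = $25,800.
Continuous local residence of ten or more years (−5%): $25,800 × 0.95 = $24,510.
Any prior felony conviction (+100%): $24,510 × 2 = $49,020.
No failures to appear in the past ten years (−35%): $49,020 × 0.65 = $31,863.
Offense committed while released on bail in another case (+20%): $31,863 × 1.2 = $38,235.60.
$38,235.60 is within the $1,000,000 maximum.
Rounded to the nearest dollar: $38,236.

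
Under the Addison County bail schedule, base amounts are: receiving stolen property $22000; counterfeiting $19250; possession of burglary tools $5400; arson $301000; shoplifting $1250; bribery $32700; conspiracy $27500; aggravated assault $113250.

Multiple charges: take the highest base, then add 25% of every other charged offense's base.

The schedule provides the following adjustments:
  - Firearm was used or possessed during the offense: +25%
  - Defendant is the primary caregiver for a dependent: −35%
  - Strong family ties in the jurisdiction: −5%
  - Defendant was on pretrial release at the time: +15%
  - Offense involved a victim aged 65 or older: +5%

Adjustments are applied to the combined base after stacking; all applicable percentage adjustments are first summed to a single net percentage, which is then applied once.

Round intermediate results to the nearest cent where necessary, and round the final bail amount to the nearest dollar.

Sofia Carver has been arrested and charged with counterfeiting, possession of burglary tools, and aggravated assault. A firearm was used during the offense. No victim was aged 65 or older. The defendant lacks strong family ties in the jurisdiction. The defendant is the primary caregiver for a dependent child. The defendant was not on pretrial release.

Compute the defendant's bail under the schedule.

Base amounts from the schedule: counterfeiting $19250; possession of burglary tools $5400; aggravated assault $113250.
Stacking rule: highest base plus 25% of each additional charge. Highest is aggravated assault at $113250. Additional: $19250 × 25% = $4812.50; $5400 × 25% = $1350. Combined base = $113250 + $6162.50 = $119412.50.
Net percentage adjustment: +25% −35% = −10%. $119412.50 × 0.9 = $107471.25.
Rounded to the nearest dollar: $107471.

$107471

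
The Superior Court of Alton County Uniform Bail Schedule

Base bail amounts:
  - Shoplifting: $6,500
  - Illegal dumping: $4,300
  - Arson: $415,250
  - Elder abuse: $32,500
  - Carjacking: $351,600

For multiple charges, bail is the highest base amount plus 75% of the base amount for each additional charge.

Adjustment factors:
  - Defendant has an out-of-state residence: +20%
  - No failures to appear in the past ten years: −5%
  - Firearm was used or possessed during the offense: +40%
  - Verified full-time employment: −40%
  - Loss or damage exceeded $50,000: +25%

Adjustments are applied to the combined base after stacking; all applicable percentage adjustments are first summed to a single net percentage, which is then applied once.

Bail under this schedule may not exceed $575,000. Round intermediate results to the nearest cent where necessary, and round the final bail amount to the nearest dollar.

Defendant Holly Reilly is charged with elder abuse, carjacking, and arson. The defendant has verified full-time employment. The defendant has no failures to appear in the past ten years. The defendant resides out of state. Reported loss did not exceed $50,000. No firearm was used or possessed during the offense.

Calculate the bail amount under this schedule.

$527,494

Base amounts from the schedule: elder abuse $32,500; carjacking $351,600; arson $415,250.
Stacking rule: highest base plus 75% of each additional charge. Highest is arson at $415,250. Additional: $32,500 × 75% = $24,375; $351,600 × 75% = $263,700. Combined base = $415,250 + $288,075 = $703,325.
Net percentage adjustment: +20% −5% −40% = −25%. $703,325 × 0.75 = $527,493.75.
$527,493.75 is within the $575,000 maximum.
Rounded to the nearest dollar: $527,494.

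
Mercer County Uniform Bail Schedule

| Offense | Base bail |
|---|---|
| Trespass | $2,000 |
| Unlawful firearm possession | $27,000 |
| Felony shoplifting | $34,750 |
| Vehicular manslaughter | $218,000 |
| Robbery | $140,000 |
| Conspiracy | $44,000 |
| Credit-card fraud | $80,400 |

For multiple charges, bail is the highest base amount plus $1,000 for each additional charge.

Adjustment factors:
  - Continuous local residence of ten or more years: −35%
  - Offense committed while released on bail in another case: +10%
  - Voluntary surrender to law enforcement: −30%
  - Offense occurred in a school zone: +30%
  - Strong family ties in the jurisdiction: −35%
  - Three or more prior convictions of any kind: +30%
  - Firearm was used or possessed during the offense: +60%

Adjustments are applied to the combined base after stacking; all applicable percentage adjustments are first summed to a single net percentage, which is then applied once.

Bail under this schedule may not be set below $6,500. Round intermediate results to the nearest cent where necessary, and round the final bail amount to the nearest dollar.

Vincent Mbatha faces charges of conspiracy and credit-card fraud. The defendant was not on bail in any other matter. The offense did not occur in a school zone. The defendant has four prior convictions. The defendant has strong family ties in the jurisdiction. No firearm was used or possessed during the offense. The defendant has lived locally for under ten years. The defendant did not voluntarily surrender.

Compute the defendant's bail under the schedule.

$77,330

Base amounts from the schedule: conspiracy $44,000; credit-card fraud $80,400.
Stacking rule: highest base plus $1,000 per additional charge. Highest is credit-card fraud at $80,400; 1 additional charge → +$1,000. Combined base = $81,400.
Net percentage adjustment: −35% +30% = −5%. $81,400 × 0.95 = $77,330.
$77,330 is at or above the $6,500 minimum.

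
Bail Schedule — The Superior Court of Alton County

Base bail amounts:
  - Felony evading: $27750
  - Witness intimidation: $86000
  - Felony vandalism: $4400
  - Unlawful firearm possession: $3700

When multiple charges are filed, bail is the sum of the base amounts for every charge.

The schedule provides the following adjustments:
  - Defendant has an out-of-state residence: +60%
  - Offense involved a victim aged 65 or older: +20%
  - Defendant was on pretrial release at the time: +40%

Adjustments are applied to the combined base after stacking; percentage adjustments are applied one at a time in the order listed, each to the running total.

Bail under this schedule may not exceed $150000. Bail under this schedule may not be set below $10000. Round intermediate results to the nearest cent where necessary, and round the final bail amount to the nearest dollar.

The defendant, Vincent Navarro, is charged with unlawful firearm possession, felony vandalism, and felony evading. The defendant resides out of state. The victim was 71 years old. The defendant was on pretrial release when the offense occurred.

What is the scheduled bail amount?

$96365

Base amounts from the schedule: unlawful firearm possession $3700; felony vandalism $4400; felony evading $27750.
Stacking rule: sum of all bases. $3700 + $4400 + $27750 = $35850.
Defendant has an out-of-state residence (+60%): $35850 × 1.6 = $57360.
Offense involved a victim aged 65 or older (+20%): $57360 × 1.2 = $68832.
Defendant was on pretrial release at the time (+40%): $68832 × 1.4 = $96364.80.
$96364.80 is within the $150000 maximum.
$96364.80 is at or above the $10000 minimum.
Rounded to the nearest dollar: $96365.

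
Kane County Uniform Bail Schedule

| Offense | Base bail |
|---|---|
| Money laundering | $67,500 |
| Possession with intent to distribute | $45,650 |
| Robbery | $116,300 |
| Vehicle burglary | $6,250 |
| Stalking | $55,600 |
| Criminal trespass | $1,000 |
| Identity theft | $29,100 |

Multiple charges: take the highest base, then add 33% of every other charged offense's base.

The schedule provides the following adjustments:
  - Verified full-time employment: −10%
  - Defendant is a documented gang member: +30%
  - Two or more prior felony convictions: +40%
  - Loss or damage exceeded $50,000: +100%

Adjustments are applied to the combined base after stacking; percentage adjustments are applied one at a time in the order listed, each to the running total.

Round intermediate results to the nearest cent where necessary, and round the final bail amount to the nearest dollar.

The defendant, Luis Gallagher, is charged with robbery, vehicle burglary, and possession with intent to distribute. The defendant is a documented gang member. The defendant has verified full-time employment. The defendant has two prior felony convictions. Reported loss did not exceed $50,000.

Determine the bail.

$218,553

Base amounts from the schedule: robbery $116,300; vehicle burglary $6,250; possession with intent to distribute $45,650.
Stacking rule: highest base plus 33% of each additional charge. Highest is robbery at $116,300. Additional: $6,250 × 33% = $2,062.50; $45,650 × 33% = $15,064.50. Combined base = $116,300 + $17,127 = $133,427.
Verified full-time employment (−10%): $133,427 × 0.9 = $120,084.30.
Defendant is a documented gang member (+30%): $120,084.30 × 1.3 = $156,109.59.
Two or more prior felony convictions (+40%): $156,109.59 × 1.4 = $218,553.43.
Rounded to the nearest dollar: $218,553.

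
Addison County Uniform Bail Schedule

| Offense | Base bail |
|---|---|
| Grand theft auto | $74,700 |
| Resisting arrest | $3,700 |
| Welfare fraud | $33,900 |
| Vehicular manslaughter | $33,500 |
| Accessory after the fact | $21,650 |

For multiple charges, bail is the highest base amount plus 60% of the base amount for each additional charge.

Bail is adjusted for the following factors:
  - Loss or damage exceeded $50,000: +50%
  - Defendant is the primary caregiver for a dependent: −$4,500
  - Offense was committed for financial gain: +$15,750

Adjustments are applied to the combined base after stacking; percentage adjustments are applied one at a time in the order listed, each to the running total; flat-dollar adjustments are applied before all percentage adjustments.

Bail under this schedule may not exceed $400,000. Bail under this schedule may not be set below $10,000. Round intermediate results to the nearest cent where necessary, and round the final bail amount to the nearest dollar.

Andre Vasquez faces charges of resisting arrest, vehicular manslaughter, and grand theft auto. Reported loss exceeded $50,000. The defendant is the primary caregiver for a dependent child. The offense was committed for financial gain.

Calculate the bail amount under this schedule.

Base amounts from the schedule: resisting arrest $3,700; vehicular manslaughter $33,500; grand theft auto $74,700.
Stacking rule: highest base plus 60% of each additional charge. Highest is grand theft auto at $74,700. Additional: $3,700 × 60% = $2,220; $33,500 × 60% = $20,100. Combined base = $74,700 + $22,320 = $97,020.
Defendant is the primary caregiver for a dependent (−$4,500 flat): $97,020 − $4,500 = $92,520.
Offense was committed for financial gain (+$15,750 flat): $92,520 + $15,750 = $108,270.
Loss or damage exceeded $50,000 (+50%): $108,270 × 1.5 = $162,405.
$162,405 is within the $400,000 maximum.
$162,405 is at or above the $10,000 minimum.

$162,405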